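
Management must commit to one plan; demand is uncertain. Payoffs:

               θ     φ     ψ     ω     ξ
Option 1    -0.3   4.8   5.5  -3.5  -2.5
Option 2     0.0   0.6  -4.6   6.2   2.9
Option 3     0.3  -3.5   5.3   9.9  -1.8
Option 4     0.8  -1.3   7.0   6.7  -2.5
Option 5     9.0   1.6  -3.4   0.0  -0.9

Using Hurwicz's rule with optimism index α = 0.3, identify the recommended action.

Option 1: 0.3·5.5 + 0.7·(-3.5) = -0.8
Option 2: 0.3·6.2 + 0.7·(-4.6) = -1.36
Option 3: 0.3·9.9 + 0.7·(-3.5) = 0.52
Option 4: 0.3·7.0 + 0.7·(-2.5) = 0.35
Option 5: 0.3·9.0 + 0.7·(-3.4) = 0.32
Highest Hurwicz score = 0.52 → Option 3.

Option 3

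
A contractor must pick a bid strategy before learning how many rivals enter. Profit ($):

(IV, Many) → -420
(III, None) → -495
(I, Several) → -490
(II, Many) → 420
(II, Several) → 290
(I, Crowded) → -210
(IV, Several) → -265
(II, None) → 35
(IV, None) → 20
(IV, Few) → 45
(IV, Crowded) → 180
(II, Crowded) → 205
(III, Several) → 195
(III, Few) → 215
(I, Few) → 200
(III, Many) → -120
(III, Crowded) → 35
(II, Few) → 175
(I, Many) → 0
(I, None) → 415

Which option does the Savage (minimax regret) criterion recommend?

Column bests: None=415, Few=215, Several=290, Many=420, Crowded=205.
I regrets: 0, 15, 780, 420, 415 → max 780
II regrets: 380, 40, 0, 0, 0 → max 380
III regrets: 910, 0, 95, 540, 170 → max 910
IV regrets: 395, 170, 555, 840, 25 → max 840
Smallest max regret = 380 → II.

II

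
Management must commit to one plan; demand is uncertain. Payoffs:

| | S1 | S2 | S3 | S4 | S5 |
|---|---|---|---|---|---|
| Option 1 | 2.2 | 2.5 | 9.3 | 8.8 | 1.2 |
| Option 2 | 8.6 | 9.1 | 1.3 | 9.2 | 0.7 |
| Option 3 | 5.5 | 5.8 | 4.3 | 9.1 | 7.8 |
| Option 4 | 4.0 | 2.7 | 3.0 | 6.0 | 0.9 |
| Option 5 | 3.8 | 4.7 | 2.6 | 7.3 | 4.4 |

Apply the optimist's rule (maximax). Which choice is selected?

Option 1

Row maxima: Option 1=9.3, Option 2=9.2, Option 3=9.1, Option 4=6.0, Option 5=7.3
Best best-case = 9.3 → Option 1.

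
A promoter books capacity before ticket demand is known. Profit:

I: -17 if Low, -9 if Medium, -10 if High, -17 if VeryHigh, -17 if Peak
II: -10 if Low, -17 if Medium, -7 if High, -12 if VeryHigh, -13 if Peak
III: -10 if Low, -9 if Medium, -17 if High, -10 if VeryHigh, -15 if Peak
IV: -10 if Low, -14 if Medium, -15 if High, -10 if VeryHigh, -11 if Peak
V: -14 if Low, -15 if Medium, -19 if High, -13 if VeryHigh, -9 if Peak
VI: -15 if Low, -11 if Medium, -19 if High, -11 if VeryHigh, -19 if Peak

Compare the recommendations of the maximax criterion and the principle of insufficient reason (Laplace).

maximax → II; laplace → II (agree)

Row maxima: I=-9, II=-7, III=-9, IV=-10, V=-9, VI=-11
Best best-case = -7 → II.
Row averages: I=-14, II=-11.8, III=-12.2, IV=-12, V=-14, VI=-15
Highest average = -11.8 → II.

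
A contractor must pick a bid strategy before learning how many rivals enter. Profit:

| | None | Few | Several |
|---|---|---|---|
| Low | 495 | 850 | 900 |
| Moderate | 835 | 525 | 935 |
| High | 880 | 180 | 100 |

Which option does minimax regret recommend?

Moderate

Column bests: None=880, Few=850, Several=935.
Low regrets: 385, 0, 35 → max 385
Moderate regrets: 45, 325, 0 → max 325
High regrets: 0, 670, 835 → max 835
Smallest max regret = 325 → Moderate.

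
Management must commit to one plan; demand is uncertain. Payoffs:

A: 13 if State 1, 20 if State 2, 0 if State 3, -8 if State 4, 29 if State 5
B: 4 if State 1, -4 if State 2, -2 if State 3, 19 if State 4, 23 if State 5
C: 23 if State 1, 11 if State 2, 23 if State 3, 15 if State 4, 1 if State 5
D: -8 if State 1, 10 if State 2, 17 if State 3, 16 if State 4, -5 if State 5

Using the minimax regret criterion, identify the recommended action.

B

Column bests: State 1=23, State 2=20, State 3=23, State 4=19, State 5=29.
A regrets: 10, 0, 23, 27, 0 → max 27
B regrets: 19, 24, 25, 0, 6 → max 25
C regrets: 0, 9, 0, 4, 28 → max 28
D regrets: 31, 10, 6, 3, 34 → max 34
Smallest max regret = 25 → B.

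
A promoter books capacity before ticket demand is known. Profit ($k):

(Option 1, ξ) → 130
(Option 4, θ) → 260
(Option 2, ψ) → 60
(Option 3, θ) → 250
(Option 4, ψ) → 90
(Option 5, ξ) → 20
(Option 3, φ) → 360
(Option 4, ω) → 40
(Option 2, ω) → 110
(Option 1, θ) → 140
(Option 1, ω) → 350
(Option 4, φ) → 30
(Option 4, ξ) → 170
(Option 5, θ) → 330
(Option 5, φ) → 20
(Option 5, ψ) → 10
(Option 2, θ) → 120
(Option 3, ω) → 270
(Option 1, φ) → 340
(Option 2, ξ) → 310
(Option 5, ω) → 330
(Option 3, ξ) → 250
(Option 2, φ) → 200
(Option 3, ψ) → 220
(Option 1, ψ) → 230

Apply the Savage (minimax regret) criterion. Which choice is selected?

Column bests: θ=330, φ=360, ψ=230, ω=350, ξ=310.
Option 1 regrets: 190, 20, 0, 0, 180 → max 190
Option 2 regrets: 210, 160, 170, 240, 0 → max 240
Option 3 regrets: 80, 0, 10, 80, 60 → max 80
Option 4 regrets: 70, 330, 140, 310, 140 → max 330
Option 5 regrets: 0, 340, 220, 20, 290 → max 340
Smallest max regret = 80 → Option 3.

Option 3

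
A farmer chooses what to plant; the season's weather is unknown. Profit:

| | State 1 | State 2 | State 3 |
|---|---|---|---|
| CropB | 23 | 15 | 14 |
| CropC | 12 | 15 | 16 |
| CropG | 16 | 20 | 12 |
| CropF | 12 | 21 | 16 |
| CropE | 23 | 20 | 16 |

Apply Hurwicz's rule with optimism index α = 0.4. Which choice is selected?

CropB: 0.4·23 + 0.6·14 = 17.6
CropC: 0.4·16 + 0.6·12 = 13.6
CropG: 0.4·20 + 0.6·12 = 15.2
CropF: 0.4·21 + 0.6·12 = 15.6
CropE: 0.4·23 + 0.6·16 = 18.8
Highest Hurwicz score = 18.8 → CropE.

CropE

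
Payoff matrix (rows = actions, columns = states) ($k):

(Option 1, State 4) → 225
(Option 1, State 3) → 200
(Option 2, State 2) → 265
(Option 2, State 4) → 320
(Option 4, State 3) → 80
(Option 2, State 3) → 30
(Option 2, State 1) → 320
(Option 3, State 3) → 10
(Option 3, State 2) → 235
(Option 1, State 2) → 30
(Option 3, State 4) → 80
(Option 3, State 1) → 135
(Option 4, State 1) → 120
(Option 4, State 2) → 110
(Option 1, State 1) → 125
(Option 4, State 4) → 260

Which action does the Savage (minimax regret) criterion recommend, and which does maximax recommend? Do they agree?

Column bests: State 1=320, State 2=265, State 3=200, State 4=320.
Option 1 regrets: 195, 235, 0, 95 → max 235
Option 2 regrets: 0, 0, 170, 0 → max 170
Option 3 regrets: 185, 30, 190, 240 → max 240
Option 4 regrets: 200, 155, 120, 60 → max 200
Smallest max regret = 170 → Option 2.
Row maxima: Option 1=225, Option 2=320, Option 3=235, Option 4=260
Best best-case = 320 → Option 2.

minimax regret → Option 2; maximax → Option 2 (agree)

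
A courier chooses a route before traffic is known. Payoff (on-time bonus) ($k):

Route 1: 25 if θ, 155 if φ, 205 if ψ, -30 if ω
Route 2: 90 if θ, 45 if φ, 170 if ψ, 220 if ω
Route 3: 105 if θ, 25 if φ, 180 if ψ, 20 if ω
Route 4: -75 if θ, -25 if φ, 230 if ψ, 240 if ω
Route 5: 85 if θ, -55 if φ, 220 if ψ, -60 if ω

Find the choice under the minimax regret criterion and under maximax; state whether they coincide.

minimax regret → Route 2; maximax → Route 4 (disagree)

Column bests: θ=105, φ=155, ψ=230, ω=240.
Route 1 regrets: 80, 0, 25, 270 → max 270
Route 2 regrets: 15, 110, 60, 20 → max 110
Route 3 regrets: 0, 130, 50, 220 → max 220
Route 4 regrets: 180, 180, 0, 0 → max 180
Route 5 regrets: 20, 210, 10, 300 → max 300
Smallest max regret = 110 → Route 2.
Row maxima: Route 1=205, Route 2=220, Route 3=180, Route 4=240, Route 5=220
Best best-case = 240 → Route 4.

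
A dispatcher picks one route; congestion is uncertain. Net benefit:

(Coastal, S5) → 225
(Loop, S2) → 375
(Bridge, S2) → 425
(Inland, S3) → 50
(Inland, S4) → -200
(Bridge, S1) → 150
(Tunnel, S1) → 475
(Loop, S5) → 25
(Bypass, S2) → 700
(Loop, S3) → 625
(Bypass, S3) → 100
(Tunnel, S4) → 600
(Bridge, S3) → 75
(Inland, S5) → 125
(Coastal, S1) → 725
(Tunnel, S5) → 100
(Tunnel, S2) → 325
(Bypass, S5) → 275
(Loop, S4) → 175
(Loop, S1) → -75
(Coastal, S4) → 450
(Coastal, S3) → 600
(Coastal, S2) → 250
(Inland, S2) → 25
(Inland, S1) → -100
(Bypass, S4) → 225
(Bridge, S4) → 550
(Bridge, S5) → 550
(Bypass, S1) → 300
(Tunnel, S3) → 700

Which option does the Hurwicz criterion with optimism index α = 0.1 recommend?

Coastal

Loop: 0.1·625 + 0.9·(-75) = -5
Inland: 0.1·125 + 0.9·(-200) = -167.5
Bridge: 0.1·550 + 0.9·75 = 122.5
Tunnel: 0.1·700 + 0.9·100 = 160
Coastal: 0.1·725 + 0.9·225 = 275
Bypass: 0.1·700 + 0.9·100 = 160
Highest Hurwicz score = 275 → Coastal.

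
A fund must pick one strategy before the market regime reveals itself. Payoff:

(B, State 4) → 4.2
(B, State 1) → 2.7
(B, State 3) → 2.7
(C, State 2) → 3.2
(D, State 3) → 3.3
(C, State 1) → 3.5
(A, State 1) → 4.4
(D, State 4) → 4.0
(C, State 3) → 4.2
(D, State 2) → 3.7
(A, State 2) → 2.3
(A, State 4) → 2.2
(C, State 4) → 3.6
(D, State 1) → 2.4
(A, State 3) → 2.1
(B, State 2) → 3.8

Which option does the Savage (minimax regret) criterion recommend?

C

Column bests: State 1=4.4, State 2=3.8, State 3=4.2, State 4=4.2.
A regrets: 0.0, 1.5, 2.1, 2.0 → max 2.1
B regrets: 1.7, 0.0, 1.5, 0.0 → max 1.7
C regrets: 0.9, 0.6, 0.0, 0.6 → max 0.9
D regrets: 2.0, 0.1, 0.9, 0.2 → max 2.0
Smallest max regret = 0.9 → C.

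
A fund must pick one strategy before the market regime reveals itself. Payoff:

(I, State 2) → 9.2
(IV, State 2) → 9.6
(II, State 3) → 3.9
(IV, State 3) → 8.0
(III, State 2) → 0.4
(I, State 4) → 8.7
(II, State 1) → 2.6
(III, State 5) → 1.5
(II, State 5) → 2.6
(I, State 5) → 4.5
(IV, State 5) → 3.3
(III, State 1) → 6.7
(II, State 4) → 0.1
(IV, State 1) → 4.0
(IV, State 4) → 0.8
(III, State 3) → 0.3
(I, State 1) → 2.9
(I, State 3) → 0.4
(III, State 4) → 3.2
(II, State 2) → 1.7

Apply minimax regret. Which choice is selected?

Column bests: State 1=6.7, State 2=9.6, State 3=8.0, State 4=8.7, State 5=4.5.
I regrets: 3.8, 0.4, 7.6, 0.0, 0.0 → max 7.6
II regrets: 4.1, 7.9, 4.1, 8.6, 1.9 → max 8.6
III regrets: 0.0, 9.2, 7.7, 5.5, 3.0 → max 9.2
IV regrets: 2.7, 0.0, 0.0, 7.9, 1.2 → max 7.9
Smallest max regret = 7.6 → I.

I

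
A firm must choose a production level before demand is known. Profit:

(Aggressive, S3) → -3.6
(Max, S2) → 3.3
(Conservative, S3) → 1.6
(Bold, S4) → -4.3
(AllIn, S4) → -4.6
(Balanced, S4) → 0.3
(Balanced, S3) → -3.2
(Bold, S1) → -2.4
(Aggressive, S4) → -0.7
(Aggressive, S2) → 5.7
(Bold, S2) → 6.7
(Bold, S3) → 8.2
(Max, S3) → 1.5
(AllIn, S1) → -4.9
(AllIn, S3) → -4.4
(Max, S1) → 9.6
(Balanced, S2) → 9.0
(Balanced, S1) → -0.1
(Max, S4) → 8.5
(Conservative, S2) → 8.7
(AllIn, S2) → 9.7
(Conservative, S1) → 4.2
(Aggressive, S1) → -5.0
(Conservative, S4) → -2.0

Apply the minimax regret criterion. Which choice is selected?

Max

Column bests: S1=9.6, S2=9.7, S3=8.2, S4=8.5.
Conservative regrets: 5.4, 1.0, 6.6, 10.5 → max 10.5
Balanced regrets: 9.7, 0.7, 11.4, 8.2 → max 11.4
Aggressive regrets: 14.6, 4.0, 11.8, 9.2 → max 14.6
Bold regrets: 12.0, 3.0, 0.0, 12.8 → max 12.8
AllIn regrets: 14.5, 0.0, 12.6, 13.1 → max 14.5
Max regrets: 0.0, 6.4, 6.7, 0.0 → max 6.7
Smallest max regret = 6.7 → Max.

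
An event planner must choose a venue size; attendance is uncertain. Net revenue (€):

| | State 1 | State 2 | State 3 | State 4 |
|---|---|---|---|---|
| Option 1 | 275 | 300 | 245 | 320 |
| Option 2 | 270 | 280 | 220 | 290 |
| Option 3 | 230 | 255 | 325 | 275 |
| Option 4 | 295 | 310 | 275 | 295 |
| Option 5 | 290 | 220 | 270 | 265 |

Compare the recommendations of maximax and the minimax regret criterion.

maximax → Option 3; minimax regret → Option 4 (disagree)

Row maxima: Option 1=320, Option 2=290, Option 3=325, Option 4=310, Option 5=290
Best best-case = 325 → Option 3.
Column bests: State 1=295, State 2=310, State 3=325, State 4=320.
Option 1 regrets: 20, 10, 80, 0 → max 80
Option 2 regrets: 25, 30, 105, 30 → max 105
Option 3 regrets: 65, 55, 0, 45 → max 65
Option 4 regrets: 0, 0, 50, 25 → max 50
Option 5 regrets: 5, 90, 55, 55 → max 90
Smallest max regret = 50 → Option 4.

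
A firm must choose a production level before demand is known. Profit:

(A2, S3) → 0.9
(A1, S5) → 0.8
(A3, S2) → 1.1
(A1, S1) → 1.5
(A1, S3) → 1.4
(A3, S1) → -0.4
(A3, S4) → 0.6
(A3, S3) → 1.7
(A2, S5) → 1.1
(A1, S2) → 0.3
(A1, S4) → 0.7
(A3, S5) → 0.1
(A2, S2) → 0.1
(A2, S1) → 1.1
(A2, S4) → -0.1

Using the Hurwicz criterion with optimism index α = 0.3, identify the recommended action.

A1: 0.3·1.5 + 0.7·0.3 = 0.66
A2: 0.3·1.1 + 0.7·(-0.1) = 0.26
A3: 0.3·1.7 + 0.7·(-0.4) = 0.23
Highest Hurwicz score = 0.66 → A1.

A1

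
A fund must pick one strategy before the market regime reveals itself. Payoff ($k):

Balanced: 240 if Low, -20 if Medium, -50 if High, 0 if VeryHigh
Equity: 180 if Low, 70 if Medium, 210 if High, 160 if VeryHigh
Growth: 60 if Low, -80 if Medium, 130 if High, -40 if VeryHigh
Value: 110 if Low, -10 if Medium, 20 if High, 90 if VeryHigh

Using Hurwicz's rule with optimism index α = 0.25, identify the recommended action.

Equity

Balanced: 0.25·240 + 0.75·(-50) = 22.5
Equity: 0.25·210 + 0.75·70 = 105
Growth: 0.25·130 + 0.75·(-80) = -27.5
Value: 0.25·110 + 0.75·(-10) = 20
Highest Hurwicz score = 105 → Equity.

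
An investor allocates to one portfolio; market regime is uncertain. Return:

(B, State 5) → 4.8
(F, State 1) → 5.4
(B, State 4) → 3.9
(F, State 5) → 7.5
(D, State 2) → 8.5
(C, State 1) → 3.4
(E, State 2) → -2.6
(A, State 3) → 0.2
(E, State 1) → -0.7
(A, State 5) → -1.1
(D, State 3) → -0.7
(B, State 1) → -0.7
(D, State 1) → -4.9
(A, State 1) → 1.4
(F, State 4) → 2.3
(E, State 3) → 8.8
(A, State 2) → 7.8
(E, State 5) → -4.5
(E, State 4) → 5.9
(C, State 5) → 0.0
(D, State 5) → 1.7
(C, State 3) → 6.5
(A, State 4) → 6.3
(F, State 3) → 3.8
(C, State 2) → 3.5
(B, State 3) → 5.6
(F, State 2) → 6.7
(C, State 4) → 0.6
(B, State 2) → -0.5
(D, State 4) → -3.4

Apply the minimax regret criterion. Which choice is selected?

Column bests: State 1=5.4, State 2=8.5, State 3=8.8, State 4=6.3, State 5=7.5.
A regrets: 4.0, 0.7, 8.6, 0.0, 8.6 → max 8.6
B regrets: 6.1, 9.0, 3.2, 2.4, 2.7 → max 9.0
C regrets: 2.0, 5.0, 2.3, 5.7, 7.5 → max 7.5
D regrets: 10.3, 0.0, 9.5, 9.7, 5.8 → max 10.3
E regrets: 6.1, 11.1, 0.0, 0.4, 12.0 → max 12.0
F regrets: 0.0, 1.8, 5.0, 4.0, 0.0 → max 5.0
Smallest max regret = 5.0 → F.

F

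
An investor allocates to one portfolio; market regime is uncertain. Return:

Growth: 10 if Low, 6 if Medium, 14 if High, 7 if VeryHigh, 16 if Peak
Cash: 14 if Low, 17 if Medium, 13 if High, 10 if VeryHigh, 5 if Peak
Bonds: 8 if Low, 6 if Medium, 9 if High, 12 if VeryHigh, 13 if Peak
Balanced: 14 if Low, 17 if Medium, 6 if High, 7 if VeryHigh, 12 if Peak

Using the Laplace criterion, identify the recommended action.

Cash

Row averages: Growth=10.6, Cash=11.8, Bonds=9.6, Balanced=11.2
Highest average = 11.8 → Cash.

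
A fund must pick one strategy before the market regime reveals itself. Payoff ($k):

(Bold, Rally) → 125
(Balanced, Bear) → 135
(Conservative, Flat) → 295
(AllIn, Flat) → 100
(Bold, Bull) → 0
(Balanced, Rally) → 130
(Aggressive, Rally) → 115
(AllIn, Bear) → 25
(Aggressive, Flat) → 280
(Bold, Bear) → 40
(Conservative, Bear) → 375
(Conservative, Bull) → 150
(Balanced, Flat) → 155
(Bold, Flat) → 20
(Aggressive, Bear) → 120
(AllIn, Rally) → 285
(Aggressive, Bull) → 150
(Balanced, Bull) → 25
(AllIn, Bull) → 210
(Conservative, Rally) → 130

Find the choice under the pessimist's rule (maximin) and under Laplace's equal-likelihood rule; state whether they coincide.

maximin → Conservative; laplace → Conservative (agree)

Row minima: Conservative=130, Balanced=25, Aggressive=115, Bold=0, AllIn=25
Best worst-case = 130 → Conservative.
Row averages: Conservative=237.5, Balanced=111.25, Aggressive=166.25, Bold=46.25, AllIn=155
Highest average = 237.5 → Conservative.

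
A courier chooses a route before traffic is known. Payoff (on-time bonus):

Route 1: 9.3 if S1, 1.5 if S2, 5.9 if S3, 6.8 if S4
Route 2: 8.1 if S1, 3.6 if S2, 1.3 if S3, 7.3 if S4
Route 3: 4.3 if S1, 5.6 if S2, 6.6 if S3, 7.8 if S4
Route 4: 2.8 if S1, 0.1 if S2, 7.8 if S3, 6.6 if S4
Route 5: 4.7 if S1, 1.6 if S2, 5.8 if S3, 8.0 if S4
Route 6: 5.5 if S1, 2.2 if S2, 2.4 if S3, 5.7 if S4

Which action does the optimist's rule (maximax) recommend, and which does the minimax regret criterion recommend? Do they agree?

Row maxima: Route 1=9.3, Route 2=8.1, Route 3=7.8, Route 4=7.8, Route 5=8.0, Route 6=5.7
Best best-case = 9.3 → Route 1.
Column bests: S1=9.3, S2=5.6, S3=7.8, S4=8.0.
Route 1 regrets: 0.0, 4.1, 1.9, 1.2 → max 4.1
Route 2 regrets: 1.2, 2.0, 6.5, 0.7 → max 6.5
Route 3 regrets: 5.0, 0.0, 1.2, 0.2 → max 5.0
Route 4 regrets: 6.5, 5.5, 0.0, 1.4 → max 6.5
Route 5 regrets: 4.6, 4.0, 2.0, 0.0 → max 4.6
Route 6 regrets: 3.8, 3.4, 5.4, 2.3 → max 5.4
Smallest max regret = 4.1 → Route 1.

maximax → Route 1; minimax regret → Route 1 (agree)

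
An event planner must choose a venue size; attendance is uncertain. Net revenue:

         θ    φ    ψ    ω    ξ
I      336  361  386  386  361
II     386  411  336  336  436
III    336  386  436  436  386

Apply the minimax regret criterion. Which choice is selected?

Column bests: θ=386, φ=411, ψ=436, ω=436, ξ=436.
I regrets: 50, 50, 50, 50, 75 → max 75
II regrets: 0, 0, 100, 100, 0 → max 100
III regrets: 50, 25, 0, 0, 50 → max 50
Smallest max regret = 50 → III.

III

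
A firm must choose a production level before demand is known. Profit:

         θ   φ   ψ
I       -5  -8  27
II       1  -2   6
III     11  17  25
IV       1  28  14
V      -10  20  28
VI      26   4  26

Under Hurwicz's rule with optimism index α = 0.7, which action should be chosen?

III

I: 0.7·27 + 0.3·(-8) = 16.5
II: 0.7·6 + 0.3·(-2) = 3.6
III: 0.7·25 + 0.3·11 = 20.8
IV: 0.7·28 + 0.3·1 = 19.9
V: 0.7·28 + 0.3·(-10) = 16.6
VI: 0.7·26 + 0.3·4 = 19.4
Highest Hurwicz score = 20.8 → III.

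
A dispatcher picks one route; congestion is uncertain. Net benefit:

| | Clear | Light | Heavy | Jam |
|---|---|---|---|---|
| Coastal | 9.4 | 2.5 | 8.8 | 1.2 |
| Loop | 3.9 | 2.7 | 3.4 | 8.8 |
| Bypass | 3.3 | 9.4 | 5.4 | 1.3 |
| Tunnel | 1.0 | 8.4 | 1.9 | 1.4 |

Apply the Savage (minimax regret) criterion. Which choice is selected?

Loop

Column bests: Clear=9.4, Light=9.4, Heavy=8.8, Jam=8.8.
Coastal regrets: 0.0, 6.9, 0.0, 7.6 → max 7.6
Loop regrets: 5.5, 6.7, 5.4, 0.0 → max 6.7
Bypass regrets: 6.1, 0.0, 3.4, 7.5 → max 7.5
Tunnel regrets: 8.4, 1.0, 6.9, 7.4 → max 8.4
Smallest max regret = 6.7 → Loop.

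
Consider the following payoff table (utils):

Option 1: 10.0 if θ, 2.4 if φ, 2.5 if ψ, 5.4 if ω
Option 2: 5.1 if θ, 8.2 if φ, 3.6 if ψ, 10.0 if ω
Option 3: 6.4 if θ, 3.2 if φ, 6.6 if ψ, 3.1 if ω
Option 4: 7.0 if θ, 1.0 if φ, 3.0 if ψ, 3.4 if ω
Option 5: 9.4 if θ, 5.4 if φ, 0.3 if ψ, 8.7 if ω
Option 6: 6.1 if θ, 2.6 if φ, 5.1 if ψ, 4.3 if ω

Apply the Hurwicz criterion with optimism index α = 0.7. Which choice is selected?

Option 2

Option 1: 0.7·10.0 + 0.3·2.4 = 7.72
Option 2: 0.7·10.0 + 0.3·3.6 = 8.08
Option 3: 0.7·6.6 + 0.3·3.1 = 5.55
Option 4: 0.7·7.0 + 0.3·1.0 = 5.2
Option 5: 0.7·9.4 + 0.3·0.3 = 6.67
Option 6: 0.7·6.1 + 0.3·2.6 = 5.05
Highest Hurwicz score = 8.08 → Option 2.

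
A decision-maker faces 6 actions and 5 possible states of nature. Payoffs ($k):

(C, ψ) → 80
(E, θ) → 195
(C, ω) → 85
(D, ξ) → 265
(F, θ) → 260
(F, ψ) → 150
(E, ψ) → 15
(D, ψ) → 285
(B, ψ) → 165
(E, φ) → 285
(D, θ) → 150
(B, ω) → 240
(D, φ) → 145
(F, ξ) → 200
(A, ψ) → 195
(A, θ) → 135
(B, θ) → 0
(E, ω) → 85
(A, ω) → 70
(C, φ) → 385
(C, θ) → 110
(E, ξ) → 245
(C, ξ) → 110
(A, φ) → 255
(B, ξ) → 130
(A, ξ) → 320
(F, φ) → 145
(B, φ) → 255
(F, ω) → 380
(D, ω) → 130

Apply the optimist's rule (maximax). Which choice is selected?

C

Row maxima: A=320, B=255, C=385, D=285, E=285, F=380
Best best-case = 385 → C.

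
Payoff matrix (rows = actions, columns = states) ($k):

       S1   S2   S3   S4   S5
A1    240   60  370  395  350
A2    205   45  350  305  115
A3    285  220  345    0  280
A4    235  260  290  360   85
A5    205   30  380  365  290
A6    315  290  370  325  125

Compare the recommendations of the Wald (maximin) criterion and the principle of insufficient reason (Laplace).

Row minima: A1=60, A2=45, A3=0, A4=85, A5=30, A6=125
Best worst-case = 125 → A6.
Row averages: A1=283, A2=204, A3=226, A4=246, A5=254, A6=285
Highest average = 285 → A6.

maximin → A6; laplace → A6 (agree)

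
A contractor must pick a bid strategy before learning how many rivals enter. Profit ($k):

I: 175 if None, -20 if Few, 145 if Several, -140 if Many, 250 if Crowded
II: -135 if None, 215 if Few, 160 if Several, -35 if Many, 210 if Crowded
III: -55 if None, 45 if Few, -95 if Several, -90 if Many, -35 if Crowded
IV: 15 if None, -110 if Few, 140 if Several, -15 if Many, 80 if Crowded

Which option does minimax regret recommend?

I

Column bests: None=175, Few=215, Several=160, Many=-15, Crowded=250.
I regrets: 0, 235, 15, 125, 0 → max 235
II regrets: 310, 0, 0, 20, 40 → max 310
III regrets: 230, 170, 255, 75, 285 → max 285
IV regrets: 160, 325, 20, 0, 170 → max 325
Smallest max regret = 235 → I.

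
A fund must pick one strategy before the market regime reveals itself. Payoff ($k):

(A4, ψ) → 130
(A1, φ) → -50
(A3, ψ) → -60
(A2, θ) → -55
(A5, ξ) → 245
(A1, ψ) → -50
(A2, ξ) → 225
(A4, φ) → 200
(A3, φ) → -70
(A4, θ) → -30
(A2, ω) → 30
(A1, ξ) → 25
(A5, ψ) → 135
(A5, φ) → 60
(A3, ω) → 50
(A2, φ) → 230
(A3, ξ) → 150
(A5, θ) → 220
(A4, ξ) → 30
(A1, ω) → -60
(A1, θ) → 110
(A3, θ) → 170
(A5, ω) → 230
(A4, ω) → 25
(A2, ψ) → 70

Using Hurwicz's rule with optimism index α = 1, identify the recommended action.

A1: 1·110 + 0·(-60) = 110
A2: 1·230 + 0·(-55) = 230
A3: 1·170 + 0·(-70) = 170
A4: 1·200 + 0·(-30) = 200
A5: 1·245 + 0·60 = 245
Highest Hurwicz score = 245 → A5.

A5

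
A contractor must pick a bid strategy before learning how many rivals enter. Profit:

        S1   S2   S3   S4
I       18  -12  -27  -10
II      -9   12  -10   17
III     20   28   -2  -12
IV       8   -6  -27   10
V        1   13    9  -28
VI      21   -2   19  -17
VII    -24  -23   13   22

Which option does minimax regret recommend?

Column bests: S1=21, S2=28, S3=19, S4=22.
I regrets: 3, 40, 46, 32 → max 46
II regrets: 30, 16, 29, 5 → max 30
III regrets: 1, 0, 21, 34 → max 34
IV regrets: 13, 34, 46, 12 → max 46
V regrets: 20, 15, 10, 50 → max 50
VI regrets: 0, 30, 0, 39 → max 39
VII regrets: 45, 51, 6, 0 → max 51
Smallest max regret = 30 → II.

II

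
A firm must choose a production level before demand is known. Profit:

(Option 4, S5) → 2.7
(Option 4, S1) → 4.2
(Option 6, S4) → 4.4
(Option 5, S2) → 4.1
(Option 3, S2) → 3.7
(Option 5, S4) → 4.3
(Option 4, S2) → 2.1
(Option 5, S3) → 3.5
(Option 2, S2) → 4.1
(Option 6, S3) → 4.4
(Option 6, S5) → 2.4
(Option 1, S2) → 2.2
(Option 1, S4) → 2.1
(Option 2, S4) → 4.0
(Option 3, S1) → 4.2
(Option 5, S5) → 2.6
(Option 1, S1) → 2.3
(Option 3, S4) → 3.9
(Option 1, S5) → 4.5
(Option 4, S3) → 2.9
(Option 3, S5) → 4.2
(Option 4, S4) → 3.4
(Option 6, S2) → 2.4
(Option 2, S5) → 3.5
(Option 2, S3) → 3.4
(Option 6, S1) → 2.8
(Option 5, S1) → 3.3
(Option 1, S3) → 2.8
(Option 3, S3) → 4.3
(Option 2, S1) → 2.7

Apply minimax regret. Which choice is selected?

Option 3

Column bests: S1=4.2, S2=4.1, S3=4.4, S4=4.4, S5=4.5.
Option 1 regrets: 1.9, 1.9, 1.6, 2.3, 0.0 → max 2.3
Option 2 regrets: 1.5, 0.0, 1.0, 0.4, 1.0 → max 1.5
Option 3 regrets: 0.0, 0.4, 0.1, 0.5, 0.3 → max 0.5
Option 4 regrets: 0.0, 2.0, 1.5, 1.0, 1.8 → max 2.0
Option 5 regrets: 0.9, 0.0, 0.9, 0.1, 1.9 → max 1.9
Option 6 regrets: 1.4, 1.7, 0.0, 0.0, 2.1 → max 2.1
Smallest max regret = 0.5 → Option 3.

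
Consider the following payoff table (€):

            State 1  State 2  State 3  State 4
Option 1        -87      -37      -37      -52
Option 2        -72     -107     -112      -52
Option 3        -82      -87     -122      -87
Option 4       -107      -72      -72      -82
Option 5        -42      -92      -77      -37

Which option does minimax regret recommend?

Column bests: State 1=-42, State 2=-37, State 3=-37, State 4=-37.
Option 1 regrets: 45, 0, 0, 15 → max 45
Option 2 regrets: 30, 70, 75, 15 → max 75
Option 3 regrets: 40, 50, 85, 50 → max 85
Option 4 regrets: 65, 35, 35, 45 → max 65
Option 5 regrets: 0, 55, 40, 0 → max 55
Smallest max regret = 45 → Option 1.

Option 1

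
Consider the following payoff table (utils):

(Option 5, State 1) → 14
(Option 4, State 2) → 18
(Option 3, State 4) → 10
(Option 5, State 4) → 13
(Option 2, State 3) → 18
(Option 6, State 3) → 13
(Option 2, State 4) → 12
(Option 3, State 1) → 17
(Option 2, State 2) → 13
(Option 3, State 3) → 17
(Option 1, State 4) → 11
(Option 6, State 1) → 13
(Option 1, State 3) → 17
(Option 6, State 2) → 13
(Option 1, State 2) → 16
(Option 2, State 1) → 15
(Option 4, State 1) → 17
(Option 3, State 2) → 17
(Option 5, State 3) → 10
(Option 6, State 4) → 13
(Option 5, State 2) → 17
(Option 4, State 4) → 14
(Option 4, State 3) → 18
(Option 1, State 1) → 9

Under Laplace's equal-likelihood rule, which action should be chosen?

Row averages: Option 1=13.25, Option 2=14.5, Option 3=15.25, Option 4=16.75, Option 5=13.5, Option 6=13
Highest average = 16.75 → Option 4.

Option 4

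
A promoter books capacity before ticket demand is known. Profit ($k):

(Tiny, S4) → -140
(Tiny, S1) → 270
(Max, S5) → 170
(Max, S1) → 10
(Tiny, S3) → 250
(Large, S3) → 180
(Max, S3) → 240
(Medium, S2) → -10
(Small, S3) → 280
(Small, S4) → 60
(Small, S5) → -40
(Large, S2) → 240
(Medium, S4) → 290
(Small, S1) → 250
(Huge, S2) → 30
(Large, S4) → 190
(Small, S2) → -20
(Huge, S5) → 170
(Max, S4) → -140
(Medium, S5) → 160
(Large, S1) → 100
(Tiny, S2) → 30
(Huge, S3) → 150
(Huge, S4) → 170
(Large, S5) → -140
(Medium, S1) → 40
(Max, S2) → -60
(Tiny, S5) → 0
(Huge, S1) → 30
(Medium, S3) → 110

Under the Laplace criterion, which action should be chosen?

Row averages: Tiny=82, Small=106, Medium=118, Large=114, Huge=110, Max=44
Highest average = 118 → Medium.

Medium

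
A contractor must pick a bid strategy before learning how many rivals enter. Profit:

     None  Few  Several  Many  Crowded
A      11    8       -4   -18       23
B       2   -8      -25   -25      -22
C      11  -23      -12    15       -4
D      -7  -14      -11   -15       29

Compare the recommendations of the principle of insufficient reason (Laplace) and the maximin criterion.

laplace → A; maximin → D (disagree)

Row averages: A=4, B=-15.6, C=-2.6, D=-3.6
Highest average = 4 → A.
Row minima: A=-18, B=-25, C=-23, D=-15
Best worst-case = -15 → D.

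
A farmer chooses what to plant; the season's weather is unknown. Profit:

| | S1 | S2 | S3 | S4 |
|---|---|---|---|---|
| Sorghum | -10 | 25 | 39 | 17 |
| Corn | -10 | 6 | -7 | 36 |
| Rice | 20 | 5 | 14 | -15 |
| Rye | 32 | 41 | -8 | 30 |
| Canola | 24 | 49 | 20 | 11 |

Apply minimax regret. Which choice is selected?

Canola

Column bests: S1=32, S2=49, S3=39, S4=36.
Sorghum regrets: 42, 24, 0, 19 → max 42
Corn regrets: 42, 43, 46, 0 → max 46
Rice regrets: 12, 44, 25, 51 → max 51
Rye regrets: 0, 8, 47, 6 → max 47
Canola regrets: 8, 0, 19, 25 → max 25
Smallest max regret = 25 → Canola.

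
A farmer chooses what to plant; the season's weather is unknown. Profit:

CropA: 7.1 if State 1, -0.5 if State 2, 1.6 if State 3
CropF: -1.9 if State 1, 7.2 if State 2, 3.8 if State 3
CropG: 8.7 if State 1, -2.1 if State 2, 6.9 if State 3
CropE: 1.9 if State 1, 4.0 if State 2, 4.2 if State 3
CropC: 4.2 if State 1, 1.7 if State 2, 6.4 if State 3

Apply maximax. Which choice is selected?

CropG

Row maxima: CropA=7.1, CropF=7.2, CropG=8.7, CropE=4.2, CropC=6.4
Best best-case = 8.7 → CropG.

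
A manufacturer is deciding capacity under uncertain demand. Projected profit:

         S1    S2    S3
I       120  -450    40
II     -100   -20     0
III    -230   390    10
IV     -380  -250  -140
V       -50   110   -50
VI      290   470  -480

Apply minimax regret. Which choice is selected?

V

Column bests: S1=290, S2=470, S3=40.
I regrets: 170, 920, 0 → max 920
II regrets: 390, 490, 40 → max 490
III regrets: 520, 80, 30 → max 520
IV regrets: 670, 720, 180 → max 720
V regrets: 340, 360, 90 → max 360
VI regrets: 0, 0, 520 → max 520
Smallest max regret = 360 → V.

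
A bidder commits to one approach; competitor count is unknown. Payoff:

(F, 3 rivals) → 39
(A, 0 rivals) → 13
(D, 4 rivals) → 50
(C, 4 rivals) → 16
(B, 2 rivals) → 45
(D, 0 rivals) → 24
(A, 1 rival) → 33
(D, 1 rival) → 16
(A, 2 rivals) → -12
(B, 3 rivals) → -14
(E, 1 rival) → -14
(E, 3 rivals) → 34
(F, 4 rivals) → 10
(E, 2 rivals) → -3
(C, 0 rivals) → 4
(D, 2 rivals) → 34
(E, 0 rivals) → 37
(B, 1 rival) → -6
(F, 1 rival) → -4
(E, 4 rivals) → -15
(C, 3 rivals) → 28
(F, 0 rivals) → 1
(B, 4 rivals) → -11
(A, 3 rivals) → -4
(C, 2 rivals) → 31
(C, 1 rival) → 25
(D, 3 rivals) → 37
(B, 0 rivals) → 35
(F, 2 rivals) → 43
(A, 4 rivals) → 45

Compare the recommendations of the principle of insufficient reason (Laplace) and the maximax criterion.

Row averages: A=15, B=9.8, C=20.8, D=32.2, E=7.8, F=17.8
Highest average = 32.2 → D.
Row maxima: A=45, B=45, C=31, D=50, E=37, F=43
Best best-case = 50 → D.

laplace → D; maximax → D (agree)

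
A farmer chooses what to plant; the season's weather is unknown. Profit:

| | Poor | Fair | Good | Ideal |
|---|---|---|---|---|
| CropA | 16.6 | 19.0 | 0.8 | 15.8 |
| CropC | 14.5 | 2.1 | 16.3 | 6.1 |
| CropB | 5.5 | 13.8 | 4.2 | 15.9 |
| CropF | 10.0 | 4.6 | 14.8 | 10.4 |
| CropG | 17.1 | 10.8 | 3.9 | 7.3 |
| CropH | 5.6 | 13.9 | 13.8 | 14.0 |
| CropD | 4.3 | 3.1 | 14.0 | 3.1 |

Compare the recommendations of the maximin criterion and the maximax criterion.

maximin → CropH; maximax → CropA (disagree)

Row minima: CropA=0.8, CropC=2.1, CropB=4.2, CropF=4.6, CropG=3.9, CropH=5.6, CropD=3.1
Best worst-case = 5.6 → CropH.
Row maxima: CropA=19.0, CropC=16.3, CropB=15.9, CropF=14.8, CropG=17.1, CropH=14.0, CropD=14.0
Best best-case = 19.0 → CropA.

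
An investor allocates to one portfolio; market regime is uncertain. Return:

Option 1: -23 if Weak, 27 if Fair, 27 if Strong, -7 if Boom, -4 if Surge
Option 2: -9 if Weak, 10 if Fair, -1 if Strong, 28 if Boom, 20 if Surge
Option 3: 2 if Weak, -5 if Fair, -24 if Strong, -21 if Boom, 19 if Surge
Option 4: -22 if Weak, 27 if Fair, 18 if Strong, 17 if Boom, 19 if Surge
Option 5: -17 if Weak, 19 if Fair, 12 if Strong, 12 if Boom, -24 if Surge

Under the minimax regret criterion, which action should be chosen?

Column bests: Weak=2, Fair=27, Strong=27, Boom=28, Surge=20.
Option 1 regrets: 25, 0, 0, 35, 24 → max 35
Option 2 regrets: 11, 17, 28, 0, 0 → max 28
Option 3 regrets: 0, 32, 51, 49, 1 → max 51
Option 4 regrets: 24, 0, 9, 11, 1 → max 24
Option 5 regrets: 19, 8, 15, 16, 44 → max 44
Smallest max regret = 24 → Option 4.

Option 4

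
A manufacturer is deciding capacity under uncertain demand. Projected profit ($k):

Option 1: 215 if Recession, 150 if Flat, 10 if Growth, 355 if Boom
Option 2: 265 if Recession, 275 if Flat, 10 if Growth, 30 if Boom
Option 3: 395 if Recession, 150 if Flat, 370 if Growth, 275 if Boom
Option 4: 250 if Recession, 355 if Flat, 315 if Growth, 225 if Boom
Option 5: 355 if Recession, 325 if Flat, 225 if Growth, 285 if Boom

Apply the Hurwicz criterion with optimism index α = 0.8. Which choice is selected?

Option 1: 0.8·355 + 0.2·10 = 286
Option 2: 0.8·275 + 0.2·10 = 222
Option 3: 0.8·395 + 0.2·150 = 346
Option 4: 0.8·355 + 0.2·225 = 329
Option 5: 0.8·355 + 0.2·225 = 329
Highest Hurwicz score = 346 → Option 3.

Option 3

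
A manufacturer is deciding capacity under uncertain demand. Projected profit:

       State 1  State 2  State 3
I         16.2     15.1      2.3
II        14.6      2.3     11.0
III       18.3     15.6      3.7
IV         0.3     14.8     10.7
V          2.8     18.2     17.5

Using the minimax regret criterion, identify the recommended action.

Column bests: State 1=18.3, State 2=18.2, State 3=17.5.
I regrets: 2.1, 3.1, 15.2 → max 15.2
II regrets: 3.7, 15.9, 6.5 → max 15.9
III regrets: 0.0, 2.6, 13.8 → max 13.8
IV regrets: 18.0, 3.4, 6.8 → max 18.0
V regrets: 15.5, 0.0, 0.0 → max 15.5
Smallest max regret = 13.8 → III.

III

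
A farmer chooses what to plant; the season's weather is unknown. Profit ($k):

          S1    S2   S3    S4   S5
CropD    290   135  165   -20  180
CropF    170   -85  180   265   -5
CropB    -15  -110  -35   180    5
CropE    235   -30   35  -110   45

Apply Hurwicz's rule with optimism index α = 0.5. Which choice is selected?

CropD: 0.5·290 + 0.5·(-20) = 135
CropF: 0.5·265 + 0.5·(-85) = 90
CropB: 0.5·180 + 0.5·(-110) = 35
CropE: 0.5·235 + 0.5·(-110) = 62.5
Highest Hurwicz score = 135 → CropD.

CropD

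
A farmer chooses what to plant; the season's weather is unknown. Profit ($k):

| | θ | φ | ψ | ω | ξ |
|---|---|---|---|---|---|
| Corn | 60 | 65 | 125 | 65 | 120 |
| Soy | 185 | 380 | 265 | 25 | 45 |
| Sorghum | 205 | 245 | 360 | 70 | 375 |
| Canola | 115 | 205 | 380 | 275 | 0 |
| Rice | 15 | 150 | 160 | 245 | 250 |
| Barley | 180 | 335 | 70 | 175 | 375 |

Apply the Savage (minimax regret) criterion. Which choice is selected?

Sorghum

Column bests: θ=205, φ=380, ψ=380, ω=275, ξ=375.
Corn regrets: 145, 315, 255, 210, 255 → max 315
Soy regrets: 20, 0, 115, 250, 330 → max 330
Sorghum regrets: 0, 135, 20, 205, 0 → max 205
Canola regrets: 90, 175, 0, 0, 375 → max 375
Rice regrets: 190, 230, 220, 30, 125 → max 230
Barley regrets: 25, 45, 310, 100, 0 → max 310
Smallest max regret = 205 → Sorghum.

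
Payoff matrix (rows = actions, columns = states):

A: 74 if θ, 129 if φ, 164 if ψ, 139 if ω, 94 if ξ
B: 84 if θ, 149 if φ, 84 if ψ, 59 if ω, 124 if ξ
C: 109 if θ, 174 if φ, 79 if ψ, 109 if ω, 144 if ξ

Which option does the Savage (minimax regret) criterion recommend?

Column bests: θ=109, φ=174, ψ=164, ω=139, ξ=144.
A regrets: 35, 45, 0, 0, 50 → max 50
B regrets: 25, 25, 80, 80, 20 → max 80
C regrets: 0, 0, 85, 30, 0 → max 85
Smallest max regret = 50 → A.

A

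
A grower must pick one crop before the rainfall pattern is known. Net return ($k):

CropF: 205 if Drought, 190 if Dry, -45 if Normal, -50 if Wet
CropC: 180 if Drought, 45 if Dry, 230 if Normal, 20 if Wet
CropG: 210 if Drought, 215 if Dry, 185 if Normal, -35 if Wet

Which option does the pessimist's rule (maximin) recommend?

Row minima: CropF=-50, CropC=20, CropG=-35
Best worst-case = 20 → CropC.

CropC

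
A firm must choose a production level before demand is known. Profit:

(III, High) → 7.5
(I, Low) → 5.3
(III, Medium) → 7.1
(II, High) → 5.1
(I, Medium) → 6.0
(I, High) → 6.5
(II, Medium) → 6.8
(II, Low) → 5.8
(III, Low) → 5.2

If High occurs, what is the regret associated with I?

1.0

Best payoff under High is 7.5.
Regret = 7.5 − 6.5 = 1.0.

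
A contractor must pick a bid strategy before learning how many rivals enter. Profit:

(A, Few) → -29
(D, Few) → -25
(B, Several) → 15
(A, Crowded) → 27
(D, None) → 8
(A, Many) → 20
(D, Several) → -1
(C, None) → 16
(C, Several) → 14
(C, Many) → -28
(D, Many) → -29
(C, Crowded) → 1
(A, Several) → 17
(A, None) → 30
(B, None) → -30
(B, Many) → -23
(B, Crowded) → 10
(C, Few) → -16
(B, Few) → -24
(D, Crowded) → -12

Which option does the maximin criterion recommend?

C

Row minima: A=-29, B=-30, C=-28, D=-29
Best worst-case = -28 → C.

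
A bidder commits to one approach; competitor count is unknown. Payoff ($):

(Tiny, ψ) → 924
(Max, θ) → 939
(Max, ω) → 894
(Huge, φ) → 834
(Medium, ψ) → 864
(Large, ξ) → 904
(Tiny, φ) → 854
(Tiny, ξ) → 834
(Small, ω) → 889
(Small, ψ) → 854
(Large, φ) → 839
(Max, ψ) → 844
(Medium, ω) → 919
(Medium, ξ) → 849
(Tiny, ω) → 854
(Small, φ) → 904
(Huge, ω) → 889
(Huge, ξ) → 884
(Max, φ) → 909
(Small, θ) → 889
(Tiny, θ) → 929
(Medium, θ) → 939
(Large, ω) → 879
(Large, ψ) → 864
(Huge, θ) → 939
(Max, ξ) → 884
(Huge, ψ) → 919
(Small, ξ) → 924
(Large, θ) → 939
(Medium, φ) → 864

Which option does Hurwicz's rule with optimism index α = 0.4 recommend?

Tiny: 0.4·929 + 0.6·834 = 872
Small: 0.4·924 + 0.6·854 = 882
Medium: 0.4·939 + 0.6·849 = 885
Large: 0.4·939 + 0.6·839 = 879
Huge: 0.4·939 + 0.6·834 = 876
Max: 0.4·939 + 0.6·844 = 882
Highest Hurwicz score = 885 → Medium.

Medium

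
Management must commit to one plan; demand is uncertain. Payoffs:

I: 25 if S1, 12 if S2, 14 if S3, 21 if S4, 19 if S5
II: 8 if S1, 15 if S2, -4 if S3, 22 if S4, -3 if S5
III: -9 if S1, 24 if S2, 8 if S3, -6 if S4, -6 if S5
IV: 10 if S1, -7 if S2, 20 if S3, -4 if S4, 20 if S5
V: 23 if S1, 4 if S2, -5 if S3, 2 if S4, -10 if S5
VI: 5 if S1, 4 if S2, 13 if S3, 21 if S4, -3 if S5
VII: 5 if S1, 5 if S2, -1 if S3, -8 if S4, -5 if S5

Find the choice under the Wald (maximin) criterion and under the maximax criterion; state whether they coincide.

Row minima: I=12, II=-4, III=-9, IV=-7, V=-10, VI=-3, VII=-8
Best worst-case = 12 → I.
Row maxima: I=25, II=22, III=24, IV=20, V=23, VI=21, VII=5
Best best-case = 25 → I.

maximin → I; maximax → I (agree)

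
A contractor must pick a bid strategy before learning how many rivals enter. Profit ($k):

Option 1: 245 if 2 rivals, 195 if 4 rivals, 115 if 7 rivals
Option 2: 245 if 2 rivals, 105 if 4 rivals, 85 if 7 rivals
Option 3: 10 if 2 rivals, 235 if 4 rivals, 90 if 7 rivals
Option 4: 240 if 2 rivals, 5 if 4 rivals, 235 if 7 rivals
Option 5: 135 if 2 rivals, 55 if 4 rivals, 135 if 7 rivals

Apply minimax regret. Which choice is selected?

Option 1

Column bests: 2 rivals=245, 4 rivals=235, 7 rivals=235.
Option 1 regrets: 0, 40, 120 → max 120
Option 2 regrets: 0, 130, 150 → max 150
Option 3 regrets: 235, 0, 145 → max 235
Option 4 regrets: 5, 230, 0 → max 230
Option 5 regrets: 110, 180, 100 → max 180
Smallest max regret = 120 → Option 1.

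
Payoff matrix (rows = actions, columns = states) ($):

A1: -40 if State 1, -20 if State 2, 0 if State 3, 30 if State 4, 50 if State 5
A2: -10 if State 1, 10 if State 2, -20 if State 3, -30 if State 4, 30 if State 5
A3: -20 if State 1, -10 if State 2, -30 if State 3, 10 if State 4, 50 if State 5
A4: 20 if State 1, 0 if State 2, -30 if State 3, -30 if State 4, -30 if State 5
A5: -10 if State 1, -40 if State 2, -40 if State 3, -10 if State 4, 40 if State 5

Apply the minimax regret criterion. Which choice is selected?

A3

Column bests: State 1=20, State 2=10, State 3=0, State 4=30, State 5=50.
A1 regrets: 60, 30, 0, 0, 0 → max 60
A2 regrets: 30, 0, 20, 60, 20 → max 60
A3 regrets: 40, 20, 30, 20, 0 → max 40
A4 regrets: 0, 10, 30, 60, 80 → max 80
A5 regrets: 30, 50, 40, 40, 10 → max 50
Smallest max regret = 40 → A3.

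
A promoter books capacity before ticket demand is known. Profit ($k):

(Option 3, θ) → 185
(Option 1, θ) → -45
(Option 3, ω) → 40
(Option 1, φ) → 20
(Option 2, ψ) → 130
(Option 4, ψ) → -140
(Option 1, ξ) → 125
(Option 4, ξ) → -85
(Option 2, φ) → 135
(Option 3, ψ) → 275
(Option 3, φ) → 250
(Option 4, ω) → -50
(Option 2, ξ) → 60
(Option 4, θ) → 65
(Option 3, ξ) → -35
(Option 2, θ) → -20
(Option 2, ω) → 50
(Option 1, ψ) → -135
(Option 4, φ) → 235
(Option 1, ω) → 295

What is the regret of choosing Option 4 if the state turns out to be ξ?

Best payoff under ξ is 125.
Regret = 125 − (-85) = 210.

210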